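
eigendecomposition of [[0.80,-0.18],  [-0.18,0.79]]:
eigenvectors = [[0.72, 0.7], [-0.7, 0.72]]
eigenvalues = [0.98, 0.61]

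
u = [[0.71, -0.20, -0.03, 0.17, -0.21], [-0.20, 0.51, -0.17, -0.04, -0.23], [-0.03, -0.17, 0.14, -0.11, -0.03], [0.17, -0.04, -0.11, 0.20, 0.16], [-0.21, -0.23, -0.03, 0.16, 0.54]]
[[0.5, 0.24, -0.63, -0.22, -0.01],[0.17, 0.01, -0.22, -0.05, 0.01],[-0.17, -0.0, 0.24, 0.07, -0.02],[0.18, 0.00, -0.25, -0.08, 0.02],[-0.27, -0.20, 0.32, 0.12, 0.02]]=u @ [[0.7, 0.3, -0.92, -0.40, -0.01],[0.62, 0.04, -0.87, -0.31, 0.04],[0.11, 0.02, -0.16, -0.06, 0.0],[0.59, -0.06, -0.8, -0.09, 0.07],[-0.14, -0.21, 0.1, -0.05, 0.03]]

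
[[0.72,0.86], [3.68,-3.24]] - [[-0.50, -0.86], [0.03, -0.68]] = [[1.22, 1.72],[3.65, -2.56]]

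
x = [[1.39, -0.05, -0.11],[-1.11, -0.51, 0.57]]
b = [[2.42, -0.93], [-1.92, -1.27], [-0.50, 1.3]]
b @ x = [[4.40, 0.35, -0.8],  [-1.26, 0.74, -0.51],  [-2.14, -0.64, 0.8]]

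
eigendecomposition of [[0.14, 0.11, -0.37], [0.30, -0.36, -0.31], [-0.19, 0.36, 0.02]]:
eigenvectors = [[-0.88, -0.67, 0.79], [-0.47, 0.25, 0.22], [-0.01, -0.7, 0.58]]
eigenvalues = [0.19, -0.29, -0.1]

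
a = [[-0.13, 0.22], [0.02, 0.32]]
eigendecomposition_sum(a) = [[-0.14, 0.07], [0.01, -0.0]] + [[0.01, 0.15], [0.01, 0.32]]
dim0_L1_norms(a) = [0.15, 0.54]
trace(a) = 0.19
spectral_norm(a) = 0.39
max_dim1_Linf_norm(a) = 0.32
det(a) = -0.05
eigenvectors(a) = [[-1.00, -0.43], [0.04, -0.9]]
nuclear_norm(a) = 0.51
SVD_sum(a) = [[-0.04, 0.23], [-0.05, 0.31]] + [[-0.09, -0.01],[0.07, 0.01]]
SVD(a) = [[0.61, 0.8], [0.80, -0.61]] @ diag([0.39293114224133724, 0.11706885775866276]) @ [[-0.16, 0.99], [-0.99, -0.16]]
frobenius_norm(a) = 0.41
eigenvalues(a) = [-0.14, 0.33]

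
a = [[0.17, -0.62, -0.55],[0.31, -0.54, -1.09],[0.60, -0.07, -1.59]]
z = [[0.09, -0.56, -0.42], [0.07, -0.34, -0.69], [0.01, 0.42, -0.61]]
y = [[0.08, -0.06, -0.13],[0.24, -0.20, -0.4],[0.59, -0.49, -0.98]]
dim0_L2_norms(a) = [0.7, 0.83, 2.0]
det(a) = 0.07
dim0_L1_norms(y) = [0.91, 0.75, 1.51]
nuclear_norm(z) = 1.79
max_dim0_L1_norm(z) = 1.72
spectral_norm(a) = 2.19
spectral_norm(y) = 1.35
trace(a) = -1.96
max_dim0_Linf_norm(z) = 0.69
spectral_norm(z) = 1.06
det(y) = -0.00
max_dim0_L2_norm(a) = 2.0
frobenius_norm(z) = 1.28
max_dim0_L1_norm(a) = 3.23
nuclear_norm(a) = 2.87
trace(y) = -1.10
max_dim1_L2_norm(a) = 1.7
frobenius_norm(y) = 1.35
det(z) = 0.01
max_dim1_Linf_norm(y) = 0.98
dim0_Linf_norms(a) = [0.6, 0.62, 1.59]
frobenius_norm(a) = 2.28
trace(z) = -0.86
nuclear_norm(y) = 1.36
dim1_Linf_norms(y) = [0.13, 0.4, 0.98]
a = z + y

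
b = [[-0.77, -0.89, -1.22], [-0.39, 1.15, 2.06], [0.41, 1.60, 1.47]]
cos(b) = [[0.77, 0.46, 0.5], [-0.29, -0.1, -1.22], [0.19, -0.74, -0.02]]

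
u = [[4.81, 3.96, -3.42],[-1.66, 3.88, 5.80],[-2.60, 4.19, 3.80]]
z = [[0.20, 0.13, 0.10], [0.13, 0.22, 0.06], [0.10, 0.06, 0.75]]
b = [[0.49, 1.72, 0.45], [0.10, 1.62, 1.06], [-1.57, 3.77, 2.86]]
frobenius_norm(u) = 11.86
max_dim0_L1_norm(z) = 0.91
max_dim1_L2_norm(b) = 4.99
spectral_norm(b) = 5.51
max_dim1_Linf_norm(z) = 0.75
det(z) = 0.02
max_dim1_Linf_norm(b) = 3.77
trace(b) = 4.97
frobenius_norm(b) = 5.66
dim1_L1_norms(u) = [12.19, 11.34, 10.59]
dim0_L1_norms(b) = [2.16, 7.11, 4.37]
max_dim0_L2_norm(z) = 0.76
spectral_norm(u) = 9.67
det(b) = -1.73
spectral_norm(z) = 0.78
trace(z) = 1.17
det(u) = -91.42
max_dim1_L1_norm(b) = 8.2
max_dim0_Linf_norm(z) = 0.75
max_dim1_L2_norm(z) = 0.76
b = z @ u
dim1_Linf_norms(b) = [1.72, 1.62, 3.77]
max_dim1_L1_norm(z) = 0.91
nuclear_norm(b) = 7.02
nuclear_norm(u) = 17.80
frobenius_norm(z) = 0.84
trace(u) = 12.49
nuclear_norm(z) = 1.17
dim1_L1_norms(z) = [0.43, 0.41, 0.91]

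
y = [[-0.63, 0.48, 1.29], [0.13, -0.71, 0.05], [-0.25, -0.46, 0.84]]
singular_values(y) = [1.69, 0.97, 0.0]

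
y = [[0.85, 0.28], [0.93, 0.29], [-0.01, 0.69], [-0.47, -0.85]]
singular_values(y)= [1.59, 0.81]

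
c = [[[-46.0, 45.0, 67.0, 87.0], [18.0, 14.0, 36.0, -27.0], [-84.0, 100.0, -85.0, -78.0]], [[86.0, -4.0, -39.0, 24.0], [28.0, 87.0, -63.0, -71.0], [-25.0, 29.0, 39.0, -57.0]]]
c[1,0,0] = 86.0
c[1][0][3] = 24.0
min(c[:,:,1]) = -4.0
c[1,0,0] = 86.0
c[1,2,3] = -57.0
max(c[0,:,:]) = 100.0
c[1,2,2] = 39.0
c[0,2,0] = -84.0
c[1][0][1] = -4.0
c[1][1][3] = -71.0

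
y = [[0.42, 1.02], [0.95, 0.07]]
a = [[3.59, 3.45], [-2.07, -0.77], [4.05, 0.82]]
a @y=[[4.79,3.9], [-1.60,-2.17], [2.48,4.19]]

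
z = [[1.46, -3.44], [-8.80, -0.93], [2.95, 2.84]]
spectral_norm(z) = 9.50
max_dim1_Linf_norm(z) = 8.8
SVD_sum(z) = [[0.86, 0.14], [-8.71, -1.45], [3.33, 0.55]] + [[0.60, -3.58], [-0.09, 0.52], [-0.38, 2.29]]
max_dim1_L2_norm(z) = 8.85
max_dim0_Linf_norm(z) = 8.8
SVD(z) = [[-0.09, -0.84], [0.93, 0.12], [-0.36, 0.53]] @ diag([9.496951747248017, 4.341210373898374]) @ [[-0.99,-0.16],[-0.16,0.99]]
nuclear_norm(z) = 13.84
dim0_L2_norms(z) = [9.4, 4.56]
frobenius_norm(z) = 10.44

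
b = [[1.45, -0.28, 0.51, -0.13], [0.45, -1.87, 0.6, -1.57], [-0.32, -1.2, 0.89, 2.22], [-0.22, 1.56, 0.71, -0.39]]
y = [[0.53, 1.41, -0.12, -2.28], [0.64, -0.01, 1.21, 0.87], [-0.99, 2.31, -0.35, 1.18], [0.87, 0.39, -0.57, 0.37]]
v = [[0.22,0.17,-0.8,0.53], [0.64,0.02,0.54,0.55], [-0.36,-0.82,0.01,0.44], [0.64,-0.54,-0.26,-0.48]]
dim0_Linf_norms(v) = [0.64, 0.82, 0.8, 0.55]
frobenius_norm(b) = 4.40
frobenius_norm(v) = 2.00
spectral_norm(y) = 2.85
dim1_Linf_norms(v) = [0.8, 0.64, 0.82, 0.64]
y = v @ b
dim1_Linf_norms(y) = [2.28, 1.21, 2.31, 0.87]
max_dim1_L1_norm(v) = 1.92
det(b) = 12.90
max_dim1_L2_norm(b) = 2.69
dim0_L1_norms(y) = [3.03, 4.12, 2.25, 4.7]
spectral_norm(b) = 2.85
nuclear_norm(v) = 4.00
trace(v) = -0.23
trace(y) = 0.54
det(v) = -1.00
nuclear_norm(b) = 8.22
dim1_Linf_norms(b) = [1.45, 1.87, 2.22, 1.56]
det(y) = -12.82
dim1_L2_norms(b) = [1.57, 2.55, 2.69, 1.77]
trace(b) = 0.08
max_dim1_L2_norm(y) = 2.8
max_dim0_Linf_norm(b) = 2.22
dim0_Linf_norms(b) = [1.45, 1.87, 0.89, 2.22]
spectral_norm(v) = 1.00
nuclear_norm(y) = 8.21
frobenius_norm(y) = 4.39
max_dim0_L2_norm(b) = 2.75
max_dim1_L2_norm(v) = 1.0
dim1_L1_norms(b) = [2.37, 4.49, 4.63, 2.88]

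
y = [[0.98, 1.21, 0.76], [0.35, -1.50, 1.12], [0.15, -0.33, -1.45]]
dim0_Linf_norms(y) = [0.98, 1.5, 1.45]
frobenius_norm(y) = 2.98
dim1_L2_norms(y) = [1.73, 1.9, 1.49]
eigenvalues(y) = [(1.19+0j), (-1.58+0.61j), (-1.58-0.61j)]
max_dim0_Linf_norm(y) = 1.5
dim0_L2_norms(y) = [1.05, 1.96, 1.98]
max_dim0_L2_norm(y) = 1.98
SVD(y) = [[-0.25, -0.8, -0.54], [-0.77, 0.51, -0.39], [0.58, 0.32, -0.75]] @ diag([2.0590165008920485, 1.9829931988182785, 0.8313176423574294]) @ [[-0.21, 0.32, -0.92], [-0.28, -0.92, -0.26], [-0.94, 0.21, 0.28]]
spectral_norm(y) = 2.06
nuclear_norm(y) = 4.87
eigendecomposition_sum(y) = [[1.10-0.00j, 0.44-0.00j, 0.50+0.00j], [(0.16-0j), (0.06-0j), (0.07+0j)], [(0.04-0j), (0.02-0j), (0.02+0j)]] + [[(-0.06+0j), (0.39+0.14j), (0.13-0.66j)], [(0.09-0.08j), (-0.78+0.2j), 0.52+1.21j], [0.05+0.06j, -0.17-0.48j, -0.73+0.41j]] + [[-0.06-0.00j, 0.39-0.14j, (0.13+0.66j)], [(0.09+0.08j), -0.78-0.20j, 0.52-1.21j], [(0.05-0.06j), -0.17+0.48j, (-0.73-0.41j)]]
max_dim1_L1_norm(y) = 2.97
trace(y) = -1.97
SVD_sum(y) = [[0.11, -0.17, 0.48], [0.33, -0.51, 1.47], [-0.25, 0.38, -1.11]] + [[0.45, 1.47, 0.41],[-0.28, -0.93, -0.26],[-0.18, -0.58, -0.16]] + [[0.42, -0.09, -0.13], [0.3, -0.07, -0.09], [0.58, -0.13, -0.18]]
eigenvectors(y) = [[(0.99+0j), -0.33-0.22j, -0.33+0.22j], [(0.14+0j), (0.77+0j), 0.77-0.00j], [0.04+0.00j, (0.05+0.49j), 0.05-0.49j]]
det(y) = 3.39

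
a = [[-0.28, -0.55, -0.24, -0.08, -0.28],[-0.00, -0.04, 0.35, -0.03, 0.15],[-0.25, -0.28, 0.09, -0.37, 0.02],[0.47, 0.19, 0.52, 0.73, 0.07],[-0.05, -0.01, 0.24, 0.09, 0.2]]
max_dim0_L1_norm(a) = 1.44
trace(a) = 0.70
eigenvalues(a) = [(0.5+0j), (0.15+0.27j), (0.15-0.27j), (-0.11+0j), 0j]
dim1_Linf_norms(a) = [0.55, 0.35, 0.37, 0.73, 0.24]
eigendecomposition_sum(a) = [[(0.15-0j), (-0.12-0j), (0.15+0j), 0.32+0.00j, (-0.12+0j)], [-0.13+0.00j, (0.1+0j), (-0.12-0j), -0.27-0.00j, (0.1-0j)], [-0.15+0.00j, 0.11+0.00j, -0.14-0.00j, -0.31-0.00j, 0.11-0.00j], [(0.15-0j), (-0.12-0j), 0.14+0.00j, (0.31+0j), -0.12+0.00j], [-0.09+0.00j, 0.07+0.00j, -0.09-0.00j, -0.20-0.00j, (0.07-0j)]] + [[(-0.09-0.07j), (0.11-0.34j), -0.41+0.29j, -0.27+0.03j, (-0.09-0.04j)], [(0.02+0.07j), -0.20+0.12j, (0.32+0.03j), 0.15+0.10j, 0.03+0.06j], [-0.07+0.06j, (-0.24-0.14j), 0.14+0.36j, -0.02+0.21j, -0.04+0.06j], [(0.1+0.03j), 0.01+0.35j, 0.28-0.40j, 0.24-0.12j, 0.10+0.00j], [0.07-0.00j, 0.08+0.20j, 0.08-0.30j, 0.12-0.12j, 0.06-0.02j]] + [[(-0.09+0.07j),0.11+0.34j,-0.41-0.29j,(-0.27-0.03j),(-0.09+0.04j)], [0.02-0.07j,(-0.2-0.12j),0.32-0.03j,0.15-0.10j,(0.03-0.06j)], [(-0.07-0.06j),(-0.24+0.14j),(0.14-0.36j),(-0.02-0.21j),-0.04-0.06j], [(0.1-0.03j),0.01-0.35j,0.28+0.40j,0.24+0.12j,0.10-0.00j], [0.07+0.00j,0.08-0.20j,(0.08+0.3j),(0.12+0.12j),0.06+0.02j]] + [[-0.25-0.00j, -0.64-0.00j, (0.43+0j), (0.14+0j), 0.02+0.00j], [0.10+0.00j, (0.24+0j), (-0.16-0j), (-0.05-0j), (-0.01-0j)], [0.03+0.00j, 0.07+0.00j, -0.05-0.00j, -0.02-0.00j, (-0-0j)], [(0.11+0j), 0.28+0.00j, -0.18-0.00j, -0.06-0.00j, (-0.01-0j)], [(-0.09-0j), (-0.23-0j), 0.16+0.00j, 0.05+0.00j, (0.01+0j)]] + [[(-0-0j),-0.01-0.00j,(0.01+0j),0j,0j], [0j,0.01+0.00j,(-0.01-0j),-0.00-0.00j,(-0-0j)], [0j,(0.01+0j),(-0.01-0j),-0.00-0.00j,(-0-0j)], [0j,0.00+0.00j,-0.00-0.00j,(-0-0j),-0.00-0.00j], [-0.00-0.00j,-0.01-0.00j,0.01+0.00j,0j,0j]]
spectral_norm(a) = 1.24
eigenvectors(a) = [[(0.51+0j),-0.55+0.00j,(-0.55-0j),-0.82+0.00j,0.62+0.00j], [-0.42+0.00j,(0.27+0.23j),0.27-0.23j,0.31+0.00j,-0.45+0.00j], [(-0.48+0j),-0.10+0.41j,-0.10-0.41j,0.10+0.00j,(-0.3+0j)], [(0.49+0j),0.50-0.18j,(0.5+0.18j),(0.36+0j),(-0.12+0j)], [(-0.31+0j),0.26-0.22j,0.26+0.22j,(-0.3+0j),(0.56+0j)]]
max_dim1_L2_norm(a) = 1.03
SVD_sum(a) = [[-0.26,-0.22,-0.26,-0.34,-0.1], [0.07,0.06,0.07,0.1,0.03], [-0.19,-0.16,-0.19,-0.25,-0.07], [0.47,0.39,0.46,0.61,0.18], [0.08,0.07,0.08,0.11,0.03]] + [[0.02, 0.02, -0.05, 0.02, -0.03],[-0.09, -0.09, 0.26, -0.12, 0.15],[-0.09, -0.08, 0.26, -0.12, 0.14],[-0.0, -0.0, 0.00, -0.00, 0.00],[-0.06, -0.06, 0.19, -0.09, 0.11]] + [[-0.02,-0.35,0.08,0.23,-0.16],  [-0.0,-0.02,0.0,0.01,-0.01],  [-0.00,-0.03,0.01,0.02,-0.02],  [-0.01,-0.2,0.04,0.14,-0.09],  [-0.0,-0.02,0.0,0.01,-0.01]] + [[-0.01, 0.00, -0.01, 0.01, 0.01], [0.02, -0.0, 0.01, -0.01, -0.02], [0.03, -0.00, 0.02, -0.03, -0.03], [0.02, -0.0, 0.01, -0.01, -0.02], [-0.07, 0.0, -0.04, 0.06, 0.07]] + [[-0.00, 0.00, 0.0, 0.00, -0.0], [-0.00, 0.00, 0.0, 0.0, -0.00], [0.00, -0.00, -0.0, -0.00, 0.0], [0.0, -0.00, -0.00, -0.00, 0.0], [0.00, -0.0, -0.00, -0.00, 0.0]]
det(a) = -0.00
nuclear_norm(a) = 2.45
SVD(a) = [[-0.45, 0.12, 0.86, 0.12, -0.17], [0.13, -0.63, 0.04, -0.22, -0.73], [-0.33, -0.61, 0.09, -0.39, 0.6], [0.81, -0.01, 0.5, -0.21, 0.23], [0.14, -0.45, 0.05, 0.86, 0.17]] @ diag([1.2368281813918915, 0.550562977841237, 0.5278190104286214, 0.13835978411302996, 0.0003457105205624036]) @ [[0.47, 0.39, 0.47, 0.61, 0.18],[0.25, 0.25, -0.76, 0.35, -0.42],[-0.05, -0.76, 0.17, 0.51, -0.36],[-0.57, 0.01, -0.3, 0.48, 0.6],[0.63, -0.45, -0.3, -0.13, 0.55]]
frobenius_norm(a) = 1.46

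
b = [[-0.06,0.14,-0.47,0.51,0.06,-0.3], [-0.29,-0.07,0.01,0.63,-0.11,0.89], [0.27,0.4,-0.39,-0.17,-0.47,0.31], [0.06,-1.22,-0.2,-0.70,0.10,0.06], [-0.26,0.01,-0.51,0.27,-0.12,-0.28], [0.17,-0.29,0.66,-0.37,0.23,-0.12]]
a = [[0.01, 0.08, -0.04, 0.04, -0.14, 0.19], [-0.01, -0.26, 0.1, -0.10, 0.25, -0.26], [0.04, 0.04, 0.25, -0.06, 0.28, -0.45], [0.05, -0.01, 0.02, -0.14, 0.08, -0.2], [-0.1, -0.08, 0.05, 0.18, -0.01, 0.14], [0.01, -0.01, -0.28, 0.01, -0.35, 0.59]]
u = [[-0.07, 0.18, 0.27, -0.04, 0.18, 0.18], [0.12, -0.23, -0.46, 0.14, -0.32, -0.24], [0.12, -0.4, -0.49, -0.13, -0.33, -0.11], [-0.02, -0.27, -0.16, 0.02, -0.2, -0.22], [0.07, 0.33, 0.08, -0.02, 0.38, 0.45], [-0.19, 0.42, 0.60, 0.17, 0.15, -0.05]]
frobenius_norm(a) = 1.15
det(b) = 0.03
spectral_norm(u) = 1.42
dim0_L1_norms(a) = [0.22, 0.48, 0.74, 0.53, 1.11, 1.83]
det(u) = -0.00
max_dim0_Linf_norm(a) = 0.59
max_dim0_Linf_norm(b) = 1.22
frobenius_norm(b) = 2.43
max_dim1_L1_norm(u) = 1.58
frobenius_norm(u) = 1.57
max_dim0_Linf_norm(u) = 0.6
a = u @ b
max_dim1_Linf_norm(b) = 1.22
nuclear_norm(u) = 2.43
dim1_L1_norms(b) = [1.54, 2.0, 2.01, 2.34, 1.45, 1.84]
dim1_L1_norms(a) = [0.5, 0.98, 1.12, 0.5, 0.56, 1.25]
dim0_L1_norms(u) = [0.59, 1.83, 2.06, 0.52, 1.56, 1.25]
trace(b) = -1.46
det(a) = -0.00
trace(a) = 0.44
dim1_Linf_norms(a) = [0.19, 0.26, 0.45, 0.2, 0.18, 0.59]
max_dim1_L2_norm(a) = 0.74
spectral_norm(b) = 1.66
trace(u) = -0.44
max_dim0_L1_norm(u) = 2.06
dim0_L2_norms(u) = [0.27, 0.78, 0.96, 0.26, 0.67, 0.6]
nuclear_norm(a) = 1.73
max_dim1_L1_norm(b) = 2.34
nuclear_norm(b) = 4.99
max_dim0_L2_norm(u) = 0.96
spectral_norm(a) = 1.07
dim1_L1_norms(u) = [0.92, 1.51, 1.58, 0.89, 1.33, 1.58]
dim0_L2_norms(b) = [0.51, 1.33, 1.05, 1.18, 0.56, 1.04]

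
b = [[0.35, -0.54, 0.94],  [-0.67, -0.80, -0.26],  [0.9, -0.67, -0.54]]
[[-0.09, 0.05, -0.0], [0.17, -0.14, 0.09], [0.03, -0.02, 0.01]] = b@[[-0.1, 0.08, -0.05],[-0.09, 0.08, -0.06],[-0.11, 0.07, -0.02]]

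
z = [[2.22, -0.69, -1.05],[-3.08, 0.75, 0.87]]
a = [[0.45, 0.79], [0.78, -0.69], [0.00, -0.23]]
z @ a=[[0.46, 2.47],  [-0.8, -3.15]]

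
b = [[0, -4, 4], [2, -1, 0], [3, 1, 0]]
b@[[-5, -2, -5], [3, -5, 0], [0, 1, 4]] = [[-12, 24, 16], [-13, 1, -10], [-12, -11, -15]]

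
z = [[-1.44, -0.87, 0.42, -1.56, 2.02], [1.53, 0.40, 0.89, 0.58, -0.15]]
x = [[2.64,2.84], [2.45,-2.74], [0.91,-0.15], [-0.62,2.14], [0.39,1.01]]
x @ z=[[0.54,-1.16,3.64,-2.47,4.91],[-7.72,-3.23,-1.41,-5.41,5.36],[-1.54,-0.85,0.25,-1.51,1.86],[4.17,1.4,1.64,2.21,-1.57],[0.98,0.06,1.06,-0.02,0.64]]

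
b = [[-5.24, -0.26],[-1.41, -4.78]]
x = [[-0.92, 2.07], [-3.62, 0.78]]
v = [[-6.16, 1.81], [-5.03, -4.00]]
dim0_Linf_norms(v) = [6.16, 4.0]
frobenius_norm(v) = 9.08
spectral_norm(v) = 8.06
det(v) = 33.74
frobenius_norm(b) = 7.24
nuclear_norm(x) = 5.69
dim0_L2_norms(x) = [3.74, 2.21]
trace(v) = -10.16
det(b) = 24.68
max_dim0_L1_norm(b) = 6.65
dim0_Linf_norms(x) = [3.62, 2.07]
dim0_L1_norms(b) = [6.65, 5.04]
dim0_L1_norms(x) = [4.54, 2.85]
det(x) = 6.78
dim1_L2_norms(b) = [5.25, 4.98]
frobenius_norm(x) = 4.34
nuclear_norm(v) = 12.25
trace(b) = -10.02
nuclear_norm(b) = 10.09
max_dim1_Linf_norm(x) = 3.62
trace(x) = -0.14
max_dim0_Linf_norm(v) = 6.16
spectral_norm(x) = 4.00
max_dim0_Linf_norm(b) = 5.24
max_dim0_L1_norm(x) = 4.54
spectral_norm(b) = 5.91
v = x + b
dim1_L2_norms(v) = [6.42, 6.43]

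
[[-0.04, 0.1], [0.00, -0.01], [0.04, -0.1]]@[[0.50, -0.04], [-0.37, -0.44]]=[[-0.06, -0.04], [0.00, 0.0], [0.06, 0.04]]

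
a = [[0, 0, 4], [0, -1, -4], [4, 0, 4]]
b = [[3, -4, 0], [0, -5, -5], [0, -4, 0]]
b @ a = [[0, 4, 28], [-20, 5, 0], [0, 4, 16]]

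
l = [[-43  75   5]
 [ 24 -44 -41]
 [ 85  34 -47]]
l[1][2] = -41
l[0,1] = 75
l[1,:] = [24, -44, -41]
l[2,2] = -47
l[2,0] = 85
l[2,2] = -47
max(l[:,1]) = 75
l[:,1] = [75, -44, 34]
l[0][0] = -43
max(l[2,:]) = 85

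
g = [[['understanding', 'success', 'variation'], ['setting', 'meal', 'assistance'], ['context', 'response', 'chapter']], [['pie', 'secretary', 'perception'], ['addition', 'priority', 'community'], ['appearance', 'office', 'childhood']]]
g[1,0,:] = ['pie', 'secretary', 'perception']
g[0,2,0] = 'context'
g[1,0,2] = 'perception'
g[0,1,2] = 'assistance'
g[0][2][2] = 'chapter'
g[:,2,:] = [['context', 'response', 'chapter'], ['appearance', 'office', 'childhood']]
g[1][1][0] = 'addition'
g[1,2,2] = 'childhood'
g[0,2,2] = 'chapter'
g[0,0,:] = ['understanding', 'success', 'variation']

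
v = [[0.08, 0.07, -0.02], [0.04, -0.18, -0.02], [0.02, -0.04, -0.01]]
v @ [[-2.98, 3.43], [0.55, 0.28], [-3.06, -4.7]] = [[-0.14, 0.39], [-0.16, 0.18], [-0.05, 0.10]]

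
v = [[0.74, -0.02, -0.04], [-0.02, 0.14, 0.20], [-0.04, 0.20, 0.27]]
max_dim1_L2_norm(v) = 0.74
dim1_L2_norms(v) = [0.74, 0.24, 0.34]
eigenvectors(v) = [[0.99, -0.13, 0.01], [-0.07, -0.58, -0.81], [-0.11, -0.80, 0.59]]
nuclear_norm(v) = 1.16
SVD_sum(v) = [[0.73, -0.05, -0.08], [-0.05, 0.00, 0.01], [-0.08, 0.01, 0.01]] + [[0.01, 0.03, 0.04], [0.03, 0.14, 0.19], [0.04, 0.19, 0.26]] + [[-0.00, 0.0, -0.00], [0.0, -0.00, 0.00], [-0.00, 0.00, -0.0]]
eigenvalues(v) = [0.75, 0.41, -0.01]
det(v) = -0.00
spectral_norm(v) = 0.75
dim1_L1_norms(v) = [0.8, 0.36, 0.51]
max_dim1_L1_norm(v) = 0.8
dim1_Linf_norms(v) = [0.74, 0.2, 0.27]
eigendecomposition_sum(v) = [[0.73,  -0.05,  -0.08], [-0.05,  0.0,  0.01], [-0.08,  0.01,  0.01]] + [[0.01, 0.03, 0.04], [0.03, 0.14, 0.19], [0.04, 0.19, 0.26]] + [[-0.00, 0.0, -0.00], [0.00, -0.0, 0.0], [-0.00, 0.00, -0.00]]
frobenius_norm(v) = 0.85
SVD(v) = [[-0.99, -0.13, 0.01], [0.07, -0.58, -0.81], [0.11, -0.80, 0.59]] @ diag([0.7459575487427521, 0.4094123829433971, 0.00536993168614911]) @ [[-0.99,  0.07,  0.11], [-0.13,  -0.58,  -0.8], [-0.01,  0.81,  -0.59]]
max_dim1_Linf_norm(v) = 0.74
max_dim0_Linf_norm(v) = 0.74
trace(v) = 1.15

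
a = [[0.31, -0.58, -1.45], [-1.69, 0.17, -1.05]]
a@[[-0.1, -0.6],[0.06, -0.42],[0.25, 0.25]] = [[-0.43, -0.30], [-0.08, 0.68]]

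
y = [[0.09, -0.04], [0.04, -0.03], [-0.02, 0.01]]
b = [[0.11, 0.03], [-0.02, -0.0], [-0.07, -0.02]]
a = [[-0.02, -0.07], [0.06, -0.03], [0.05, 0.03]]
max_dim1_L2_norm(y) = 0.1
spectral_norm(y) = 0.11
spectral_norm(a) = 0.09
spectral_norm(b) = 0.14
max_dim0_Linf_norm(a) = 0.07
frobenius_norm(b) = 0.14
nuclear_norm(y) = 0.12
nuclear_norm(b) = 0.14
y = a + b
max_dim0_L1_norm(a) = 0.13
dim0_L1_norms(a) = [0.13, 0.13]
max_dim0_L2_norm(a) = 0.08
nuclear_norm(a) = 0.16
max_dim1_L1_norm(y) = 0.13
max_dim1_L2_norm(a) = 0.07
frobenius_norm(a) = 0.11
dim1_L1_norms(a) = [0.09, 0.09, 0.08]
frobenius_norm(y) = 0.11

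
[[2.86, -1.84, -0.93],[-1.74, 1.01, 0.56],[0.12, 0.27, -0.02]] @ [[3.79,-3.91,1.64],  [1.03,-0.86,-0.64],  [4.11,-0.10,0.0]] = [[5.12, -9.51, 5.87],[-3.25, 5.88, -3.5],[0.65, -0.7, 0.02]]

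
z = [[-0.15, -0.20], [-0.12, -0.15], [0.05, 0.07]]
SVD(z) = [[-0.77, 0.41], [-0.59, -0.76], [0.26, -0.50]] @ diag([0.32675525778728287, 0.005567899816474917]) @ [[0.61, 0.79], [0.79, -0.61]]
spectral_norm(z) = 0.33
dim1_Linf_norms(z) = [0.2, 0.15, 0.07]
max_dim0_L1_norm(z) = 0.42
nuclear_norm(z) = 0.33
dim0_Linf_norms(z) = [0.15, 0.2]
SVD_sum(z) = [[-0.15, -0.20], [-0.12, -0.15], [0.05, 0.07]] + [[0.0, -0.0],[-0.0, 0.0],[-0.00, 0.0]]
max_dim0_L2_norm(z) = 0.26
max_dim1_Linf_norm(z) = 0.2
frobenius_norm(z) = 0.33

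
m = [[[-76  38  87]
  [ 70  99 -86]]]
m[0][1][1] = 99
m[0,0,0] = -76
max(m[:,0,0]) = -76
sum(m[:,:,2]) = 1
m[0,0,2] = 87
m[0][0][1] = 38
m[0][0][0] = -76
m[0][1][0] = 70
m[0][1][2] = -86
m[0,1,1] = 99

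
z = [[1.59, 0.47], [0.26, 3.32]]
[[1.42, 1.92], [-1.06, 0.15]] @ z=[[2.76, 7.04], [-1.65, -0.0]]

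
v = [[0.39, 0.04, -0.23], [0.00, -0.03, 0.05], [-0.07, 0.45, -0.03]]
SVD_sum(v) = [[0.11, -0.18, -0.04], [0.01, -0.01, -0.0], [-0.22, 0.34, 0.07]] + [[0.27, 0.22, -0.19], [-0.03, -0.02, 0.02], [0.14, 0.11, -0.10]] + [[0.00, 0.00, 0.00], [0.02, 0.01, 0.03], [0.00, 0.0, 0.0]]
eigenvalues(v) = [0.43, -0.2, 0.1]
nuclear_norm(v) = 0.95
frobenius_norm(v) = 0.65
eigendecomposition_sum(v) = [[0.39, -0.18, -0.21], [-0.01, 0.0, 0.00], [-0.07, 0.03, 0.04]] + [[-0.01, 0.12, -0.04], [0.0, -0.09, 0.03], [-0.01, 0.29, -0.10]] + [[0.01, 0.10, 0.03], [0.0, 0.05, 0.01], [0.01, 0.13, 0.04]]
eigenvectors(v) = [[-0.99, -0.37, 0.56], [0.02, 0.27, 0.30], [0.17, -0.89, 0.77]]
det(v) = -0.01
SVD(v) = [[-0.47, -0.88, -0.06], [-0.04, 0.09, -1.00], [0.88, -0.46, -0.07]] @ diag([0.4584446118813137, 0.45455999977287137, 0.03877814388903675]) @ [[-0.53, 0.83, 0.17], [-0.69, -0.54, 0.49], [-0.50, -0.14, -0.86]]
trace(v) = 0.33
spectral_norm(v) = 0.46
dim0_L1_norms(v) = [0.46, 0.52, 0.31]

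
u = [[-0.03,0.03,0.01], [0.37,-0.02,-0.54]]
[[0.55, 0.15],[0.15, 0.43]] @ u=[[0.04, 0.01, -0.08], [0.15, -0.0, -0.23]]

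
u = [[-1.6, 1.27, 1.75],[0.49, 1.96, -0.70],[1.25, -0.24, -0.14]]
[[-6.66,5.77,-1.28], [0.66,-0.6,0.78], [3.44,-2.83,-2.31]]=u@ [[2.51,-2.04,-2.15], [-0.66,0.57,-0.02], [-1.03,1.02,-2.68]]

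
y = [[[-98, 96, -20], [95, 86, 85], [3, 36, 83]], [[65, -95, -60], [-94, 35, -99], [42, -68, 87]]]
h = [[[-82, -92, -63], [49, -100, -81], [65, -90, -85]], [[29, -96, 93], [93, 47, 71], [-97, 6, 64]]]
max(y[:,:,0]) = 95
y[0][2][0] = 3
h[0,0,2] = -63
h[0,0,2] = -63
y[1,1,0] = -94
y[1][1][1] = 35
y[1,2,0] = 42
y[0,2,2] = 83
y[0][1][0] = 95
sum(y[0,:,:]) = 366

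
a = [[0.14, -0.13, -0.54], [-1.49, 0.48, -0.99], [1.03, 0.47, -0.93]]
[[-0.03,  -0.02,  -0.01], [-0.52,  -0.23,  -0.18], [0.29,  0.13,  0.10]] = a @[[0.32, 0.14, 0.11], [0.14, 0.06, 0.05], [0.11, 0.05, 0.04]]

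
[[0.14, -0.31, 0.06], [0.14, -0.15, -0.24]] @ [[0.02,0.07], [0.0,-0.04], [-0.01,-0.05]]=[[0.0,0.02],[0.01,0.03]]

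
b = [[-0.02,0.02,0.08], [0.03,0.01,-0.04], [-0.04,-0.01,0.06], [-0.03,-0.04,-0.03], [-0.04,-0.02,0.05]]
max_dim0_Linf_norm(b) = 0.08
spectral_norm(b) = 0.13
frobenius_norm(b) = 0.15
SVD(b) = [[-0.59, 0.4, 0.44], [0.37, 0.18, -0.1], [-0.53, -0.18, 0.18], [0.09, -0.82, 0.46], [-0.47, -0.33, -0.75]] @ diag([0.13463402292405086, 0.06969647171035433, 0.004010199797258366]) @ [[0.45, 0.02, -0.89], [0.61, 0.73, 0.32], [-0.66, 0.68, -0.31]]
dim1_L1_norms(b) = [0.12, 0.08, 0.11, 0.1, 0.11]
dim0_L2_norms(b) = [0.07, 0.05, 0.12]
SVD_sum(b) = [[-0.04, -0.00, 0.07],[0.02, 0.00, -0.04],[-0.03, -0.00, 0.06],[0.01, 0.00, -0.01],[-0.03, -0.0, 0.06]] + [[0.02, 0.02, 0.01], [0.01, 0.01, 0.00], [-0.01, -0.01, -0.00], [-0.03, -0.04, -0.02], [-0.01, -0.02, -0.01]] + [[-0.0, 0.00, -0.00], [0.00, -0.0, 0.0], [-0.0, 0.0, -0.00], [-0.00, 0.00, -0.0], [0.00, -0.00, 0.00]]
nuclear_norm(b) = 0.21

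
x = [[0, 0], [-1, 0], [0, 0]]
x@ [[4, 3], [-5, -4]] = [[0, 0], [-4, -3], [0, 0]]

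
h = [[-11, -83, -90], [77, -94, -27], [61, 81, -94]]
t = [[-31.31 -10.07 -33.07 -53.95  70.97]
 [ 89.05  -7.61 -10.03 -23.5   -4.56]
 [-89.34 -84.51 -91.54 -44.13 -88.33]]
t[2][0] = -89.34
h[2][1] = 81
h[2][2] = -94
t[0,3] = -53.95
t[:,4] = [70.97, -4.56, -88.33]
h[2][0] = 61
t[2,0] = -89.34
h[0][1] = -83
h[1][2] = -27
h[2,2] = -94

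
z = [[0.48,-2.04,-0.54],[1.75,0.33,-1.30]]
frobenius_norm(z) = 3.09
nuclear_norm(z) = 4.35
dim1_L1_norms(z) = [3.06, 3.38]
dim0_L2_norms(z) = [1.81, 2.07, 1.41]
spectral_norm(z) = 2.38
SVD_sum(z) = [[1.09,-0.75,-0.89], [1.2,-0.83,-0.98]] + [[-0.61, -1.29, 0.35], [0.55, 1.16, -0.32]]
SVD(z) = [[-0.67,-0.74],  [-0.74,0.67]] @ diag([2.3760969055253547, 1.9746299642092011]) @ [[-0.68,0.47,0.56], [0.41,0.88,-0.24]]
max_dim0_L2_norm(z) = 2.07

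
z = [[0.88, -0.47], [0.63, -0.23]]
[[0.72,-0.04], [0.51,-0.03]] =z @ [[0.79,-0.05], [-0.05,0.00]]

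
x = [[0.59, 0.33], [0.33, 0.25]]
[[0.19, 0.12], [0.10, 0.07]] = x@[[0.34, 0.2], [-0.03, -0.0]]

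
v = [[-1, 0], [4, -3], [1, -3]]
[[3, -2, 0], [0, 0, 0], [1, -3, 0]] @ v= [[-11, 6], [0, 0], [-13, 9]]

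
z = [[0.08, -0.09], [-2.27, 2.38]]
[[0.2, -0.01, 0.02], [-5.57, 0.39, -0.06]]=z@[[1.94, -0.09, -2.28], [-0.49, 0.08, -2.2]]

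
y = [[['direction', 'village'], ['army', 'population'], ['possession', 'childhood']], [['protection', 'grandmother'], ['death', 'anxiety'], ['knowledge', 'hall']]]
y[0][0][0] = 'direction'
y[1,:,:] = [['protection', 'grandmother'], ['death', 'anxiety'], ['knowledge', 'hall']]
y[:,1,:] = [['army', 'population'], ['death', 'anxiety']]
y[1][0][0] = 'protection'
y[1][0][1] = 'grandmother'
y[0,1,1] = 'population'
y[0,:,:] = [['direction', 'village'], ['army', 'population'], ['possession', 'childhood']]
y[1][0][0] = 'protection'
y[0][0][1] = 'village'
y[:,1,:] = [['army', 'population'], ['death', 'anxiety']]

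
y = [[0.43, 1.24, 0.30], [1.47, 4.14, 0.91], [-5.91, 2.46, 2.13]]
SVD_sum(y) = [[-0.25, 0.14, 0.10], [-0.79, 0.43, 0.32], [-5.55, 3.04, 2.22]] + [[0.68, 1.11, 0.18], [2.27, 3.70, 0.6], [-0.35, -0.58, -0.09]] + [[0.0,-0.01,0.02], [-0.00,0.0,-0.01], [-0.00,0.00,-0.0]]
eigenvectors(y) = [[0.21,-0.08,0.28], [-0.28,-0.32,0.93], [0.94,0.94,0.24]]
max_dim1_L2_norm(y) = 6.75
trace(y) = 6.70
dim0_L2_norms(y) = [6.11, 4.97, 2.34]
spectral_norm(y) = 6.79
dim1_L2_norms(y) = [1.35, 4.49, 6.75]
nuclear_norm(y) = 11.43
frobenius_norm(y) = 8.21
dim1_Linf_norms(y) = [1.24, 4.14, 5.91]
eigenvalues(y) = [0.08, 1.81, 4.81]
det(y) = 0.70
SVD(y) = [[0.04, -0.28, 0.96], [0.14, -0.95, -0.29], [0.99, 0.15, -0.0]] @ diag([6.786765795984844, 4.625690080217443, 0.02239000286177491]) @ [[-0.83, 0.45, 0.33], [-0.52, -0.85, -0.14], [0.22, -0.28, 0.93]]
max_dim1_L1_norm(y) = 10.5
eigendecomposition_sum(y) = [[0.06, -0.02, -0.0], [-0.08, 0.02, 0.0], [0.27, -0.08, -0.0]] + [[0.52,  -0.12,  -0.15], [2.04,  -0.46,  -0.59], [-6.06,  1.37,  1.75]] + [[-0.15, 1.37, 0.45], [-0.48, 4.58, 1.5], [-0.12, 1.17, 0.38]]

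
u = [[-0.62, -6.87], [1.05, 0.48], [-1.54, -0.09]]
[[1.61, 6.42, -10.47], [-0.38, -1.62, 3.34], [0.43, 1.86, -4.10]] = u@[[-0.27, -1.16, 2.59], [-0.21, -0.83, 1.29]]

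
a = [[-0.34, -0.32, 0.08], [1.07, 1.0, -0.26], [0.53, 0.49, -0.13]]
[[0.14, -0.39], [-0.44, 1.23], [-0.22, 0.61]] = a @ [[-0.19, 0.51], [-0.31, 0.78], [-0.28, 0.36]]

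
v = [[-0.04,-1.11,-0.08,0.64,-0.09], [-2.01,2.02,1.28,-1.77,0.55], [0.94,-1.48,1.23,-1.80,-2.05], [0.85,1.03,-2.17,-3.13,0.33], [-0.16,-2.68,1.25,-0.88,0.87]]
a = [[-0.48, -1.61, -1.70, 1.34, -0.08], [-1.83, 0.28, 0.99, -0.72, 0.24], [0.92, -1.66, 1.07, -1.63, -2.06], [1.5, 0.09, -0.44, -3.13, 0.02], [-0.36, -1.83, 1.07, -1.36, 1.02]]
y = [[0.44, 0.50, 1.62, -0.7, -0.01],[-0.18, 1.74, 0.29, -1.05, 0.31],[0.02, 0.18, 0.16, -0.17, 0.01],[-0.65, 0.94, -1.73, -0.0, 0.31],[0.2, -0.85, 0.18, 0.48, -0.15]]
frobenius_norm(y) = 3.66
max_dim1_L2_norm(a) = 3.5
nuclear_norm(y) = 5.28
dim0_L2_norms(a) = [2.61, 2.96, 2.52, 4.08, 2.31]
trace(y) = 2.19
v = a + y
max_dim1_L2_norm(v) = 4.05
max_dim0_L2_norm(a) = 4.08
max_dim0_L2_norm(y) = 2.4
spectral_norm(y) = 2.60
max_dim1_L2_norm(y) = 2.1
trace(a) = -1.24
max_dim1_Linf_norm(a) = 3.13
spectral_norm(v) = 4.57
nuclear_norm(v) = 14.63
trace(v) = 0.95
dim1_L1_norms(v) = [1.96, 7.63, 7.5, 7.51, 5.84]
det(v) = 59.04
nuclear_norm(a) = 13.73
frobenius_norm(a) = 6.63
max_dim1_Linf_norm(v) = 3.13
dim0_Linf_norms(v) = [2.01, 2.68, 2.17, 3.13, 2.05]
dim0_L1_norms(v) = [4.0, 8.32, 6.01, 8.22, 3.89]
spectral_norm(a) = 4.59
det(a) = 99.01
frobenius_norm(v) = 7.32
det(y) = 0.00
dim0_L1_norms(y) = [1.49, 4.21, 3.98, 2.4, 0.79]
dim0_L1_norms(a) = [5.09, 5.47, 5.27, 8.18, 3.42]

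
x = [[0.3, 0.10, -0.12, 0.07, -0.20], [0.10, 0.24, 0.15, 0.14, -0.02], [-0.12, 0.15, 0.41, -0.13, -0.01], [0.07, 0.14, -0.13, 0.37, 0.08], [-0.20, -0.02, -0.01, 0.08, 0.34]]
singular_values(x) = [0.6, 0.51, 0.46, 0.09, 0.0]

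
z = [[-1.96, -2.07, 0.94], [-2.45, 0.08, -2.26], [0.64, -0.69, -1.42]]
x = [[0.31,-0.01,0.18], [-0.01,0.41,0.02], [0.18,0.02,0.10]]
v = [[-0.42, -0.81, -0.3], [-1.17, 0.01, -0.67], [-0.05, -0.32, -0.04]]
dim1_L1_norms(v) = [1.53, 1.85, 0.41]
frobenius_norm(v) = 1.69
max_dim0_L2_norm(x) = 0.41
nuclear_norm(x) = 0.83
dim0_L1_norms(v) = [1.64, 1.14, 1.01]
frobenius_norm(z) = 4.80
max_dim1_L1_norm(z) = 4.97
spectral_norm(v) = 1.49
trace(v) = -0.45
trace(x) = 0.82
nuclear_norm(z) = 7.89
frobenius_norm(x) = 0.58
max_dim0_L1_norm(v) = 1.64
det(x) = -0.00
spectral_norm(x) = 0.41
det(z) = 15.02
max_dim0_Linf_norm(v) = 1.17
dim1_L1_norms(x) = [0.5, 0.44, 0.3]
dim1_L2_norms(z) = [3.0, 3.33, 1.7]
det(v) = -0.01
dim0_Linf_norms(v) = [1.17, 0.81, 0.67]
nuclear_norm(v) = 2.29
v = z @ x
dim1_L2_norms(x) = [0.36, 0.41, 0.21]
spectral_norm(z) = 3.58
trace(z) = -3.30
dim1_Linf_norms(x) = [0.31, 0.41, 0.18]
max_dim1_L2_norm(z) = 3.33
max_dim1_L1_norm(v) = 1.85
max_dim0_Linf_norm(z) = 2.45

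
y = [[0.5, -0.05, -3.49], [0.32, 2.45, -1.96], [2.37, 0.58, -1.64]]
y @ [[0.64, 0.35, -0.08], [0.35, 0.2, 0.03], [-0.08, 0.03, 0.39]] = [[0.58, 0.06, -1.4], [1.22, 0.54, -0.72], [1.85, 0.9, -0.81]]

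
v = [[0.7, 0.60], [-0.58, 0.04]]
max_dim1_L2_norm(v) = 0.92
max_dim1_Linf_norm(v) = 0.7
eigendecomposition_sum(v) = [[(0.35+0.12j), 0.30-0.23j], [-0.29+0.22j, (0.02+0.37j)]] + [[0.35-0.12j,(0.3+0.23j)], [-0.29-0.22j,0.02-0.37j]]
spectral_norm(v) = 1.03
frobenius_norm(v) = 1.09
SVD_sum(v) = [[0.79, 0.45], [-0.42, -0.24]] + [[-0.09, 0.15], [-0.16, 0.28]]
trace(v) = 0.74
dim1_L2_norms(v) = [0.92, 0.58]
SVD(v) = [[-0.88, 0.47], [0.47, 0.88]] @ diag([1.0265708942435894, 0.3662679334748224]) @ [[-0.87, -0.50], [-0.50, 0.87]]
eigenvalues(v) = [(0.37+0.49j), (0.37-0.49j)]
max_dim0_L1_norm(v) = 1.28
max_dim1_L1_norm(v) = 1.3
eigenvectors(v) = [[(0.71+0j), 0.71-0.00j], [(-0.39+0.58j), (-0.39-0.58j)]]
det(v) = 0.38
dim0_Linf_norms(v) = [0.7, 0.6]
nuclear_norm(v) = 1.39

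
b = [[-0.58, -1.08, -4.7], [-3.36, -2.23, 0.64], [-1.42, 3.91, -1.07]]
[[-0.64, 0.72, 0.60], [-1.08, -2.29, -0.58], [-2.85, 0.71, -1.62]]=b @ [[0.65, 0.45, 0.36],[-0.45, 0.27, -0.31],[0.16, -0.27, -0.10]]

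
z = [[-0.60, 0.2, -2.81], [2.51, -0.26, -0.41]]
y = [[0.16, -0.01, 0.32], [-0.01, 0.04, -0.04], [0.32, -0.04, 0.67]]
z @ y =[[-1.0, 0.13, -2.08],  [0.27, -0.02, 0.54]]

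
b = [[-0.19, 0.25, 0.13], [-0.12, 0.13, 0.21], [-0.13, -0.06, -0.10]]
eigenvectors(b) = [[-0.53+0.23j, -0.53-0.23j, 0.53+0.00j], [(-0.64+0j), (-0.64-0j), -0.34+0.00j], [(0.09-0.49j), (0.09+0.49j), (0.78+0j)]]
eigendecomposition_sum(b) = [[(-0.06+0.06j), (0.1+0.03j), 0.08-0.02j], [(-0.08+0.03j), 0.08+0.08j, 0.09+0.01j], [(-0.01-0.07j), (-0.07+0.05j), -0.02+0.07j]] + [[(-0.06-0.06j), (0.1-0.03j), (0.08+0.02j)], [(-0.08-0.03j), (0.08-0.08j), 0.09-0.01j], [(-0.01+0.07j), (-0.07-0.05j), (-0.02-0.07j)]] + [[-0.07-0.00j,(0.06+0j),(-0.04+0j)], [0.05+0.00j,-0.04-0.00j,0.02-0.00j], [-0.11-0.00j,(0.08+0j),(-0.05+0j)]]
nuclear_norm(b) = 0.69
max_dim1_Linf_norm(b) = 0.25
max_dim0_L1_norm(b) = 0.44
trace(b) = -0.16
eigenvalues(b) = [0.2j, -0.2j, (-0.16+0j)]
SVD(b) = [[-0.78, 0.27, -0.56],[-0.62, -0.23, 0.75],[0.07, 0.93, 0.35]] @ diag([0.4256969269661576, 0.18117206805605116, 0.0857834956612489]) @ [[0.50, -0.66, -0.56],  [-0.8, -0.1, -0.59],  [-0.33, -0.75, 0.58]]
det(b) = -0.01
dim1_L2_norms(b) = [0.34, 0.27, 0.17]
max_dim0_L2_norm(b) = 0.29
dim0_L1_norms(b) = [0.44, 0.44, 0.44]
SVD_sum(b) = [[-0.17, 0.22, 0.19], [-0.13, 0.17, 0.15], [0.02, -0.02, -0.02]] + [[-0.04, -0.01, -0.03], [0.03, 0.00, 0.02], [-0.14, -0.02, -0.10]] + [[0.02,0.04,-0.03], [-0.02,-0.05,0.04], [-0.01,-0.02,0.02]]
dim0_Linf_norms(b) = [0.19, 0.25, 0.21]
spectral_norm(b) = 0.43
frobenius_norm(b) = 0.47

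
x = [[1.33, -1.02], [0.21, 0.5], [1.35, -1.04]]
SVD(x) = [[-0.70, -0.05], [0.06, -1.00], [-0.71, -0.04]] @ diag([2.394464554256692, 0.5234878206876469]) @ [[-0.78, 0.62], [-0.62, -0.78]]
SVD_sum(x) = [[1.32, -1.04], [-0.11, 0.09], [1.34, -1.06]] + [[0.01, 0.02], [0.32, 0.41], [0.01, 0.02]]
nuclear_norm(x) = 2.92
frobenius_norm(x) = 2.45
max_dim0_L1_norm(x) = 2.89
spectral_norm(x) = 2.39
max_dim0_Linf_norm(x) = 1.35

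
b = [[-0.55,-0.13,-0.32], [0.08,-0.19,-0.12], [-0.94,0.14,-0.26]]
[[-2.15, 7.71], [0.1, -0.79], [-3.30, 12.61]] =b@ [[6.23, -11.57], [6.21, 2.60], [-6.50, -5.26]]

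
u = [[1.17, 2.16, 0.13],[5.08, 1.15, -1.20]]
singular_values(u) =[5.59, 1.83]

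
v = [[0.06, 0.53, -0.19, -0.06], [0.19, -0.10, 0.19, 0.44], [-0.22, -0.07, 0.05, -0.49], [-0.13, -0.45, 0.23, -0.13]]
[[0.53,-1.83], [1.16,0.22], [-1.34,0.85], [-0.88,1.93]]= v @ [[3.62, -2.45], [0.92, -2.27], [0.60, 2.52], [1.03, -0.05]]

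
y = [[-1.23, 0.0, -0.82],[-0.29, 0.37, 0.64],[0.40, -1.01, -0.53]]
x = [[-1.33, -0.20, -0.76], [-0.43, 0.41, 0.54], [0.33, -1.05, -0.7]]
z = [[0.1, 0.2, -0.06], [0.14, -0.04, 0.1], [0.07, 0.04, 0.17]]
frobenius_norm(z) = 0.35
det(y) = -0.67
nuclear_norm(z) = 0.56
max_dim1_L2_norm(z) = 0.23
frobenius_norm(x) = 2.18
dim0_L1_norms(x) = [2.09, 1.66, 2.0]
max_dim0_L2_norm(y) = 1.33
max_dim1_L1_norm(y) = 2.05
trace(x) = -1.62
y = x + z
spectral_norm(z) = 0.25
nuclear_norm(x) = 3.31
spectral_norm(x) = 1.60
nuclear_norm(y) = 3.21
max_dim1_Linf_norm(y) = 1.23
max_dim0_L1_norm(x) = 2.09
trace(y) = -1.39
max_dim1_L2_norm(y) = 1.48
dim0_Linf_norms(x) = [1.33, 1.05, 0.76]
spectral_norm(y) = 1.49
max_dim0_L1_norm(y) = 1.99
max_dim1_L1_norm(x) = 2.29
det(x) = -0.59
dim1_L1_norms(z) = [0.36, 0.28, 0.28]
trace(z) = 0.23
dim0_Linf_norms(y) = [1.23, 1.01, 0.82]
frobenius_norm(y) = 2.07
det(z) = -0.00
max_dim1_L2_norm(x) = 1.54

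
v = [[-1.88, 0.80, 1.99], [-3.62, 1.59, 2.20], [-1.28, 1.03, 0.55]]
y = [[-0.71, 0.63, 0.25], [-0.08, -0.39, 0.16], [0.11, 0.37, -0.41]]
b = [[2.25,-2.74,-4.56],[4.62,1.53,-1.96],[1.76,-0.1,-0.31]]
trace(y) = -1.51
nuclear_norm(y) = 1.79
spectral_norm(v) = 5.56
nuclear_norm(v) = 6.67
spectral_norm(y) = 1.00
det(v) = -1.41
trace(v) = 0.26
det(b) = 18.41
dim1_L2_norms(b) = [5.78, 5.25, 1.79]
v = b @ y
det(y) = -0.08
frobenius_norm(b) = 8.01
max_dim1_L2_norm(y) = 0.98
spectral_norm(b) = 6.93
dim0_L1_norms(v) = [6.78, 3.42, 4.74]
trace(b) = 3.47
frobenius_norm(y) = 1.21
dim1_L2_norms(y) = [0.98, 0.43, 0.56]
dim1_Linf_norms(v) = [1.99, 3.62, 1.28]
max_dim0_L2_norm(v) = 4.28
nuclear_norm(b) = 11.55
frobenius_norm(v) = 5.62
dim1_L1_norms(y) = [1.59, 0.63, 0.89]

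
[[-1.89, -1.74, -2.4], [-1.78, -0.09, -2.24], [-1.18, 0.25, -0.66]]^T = [[-1.89, -1.78, -1.18], [-1.74, -0.09, 0.25], [-2.40, -2.24, -0.66]]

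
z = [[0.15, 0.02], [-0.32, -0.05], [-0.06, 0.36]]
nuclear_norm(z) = 0.72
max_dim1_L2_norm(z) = 0.36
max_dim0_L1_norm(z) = 0.53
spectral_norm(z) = 0.37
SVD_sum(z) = [[0.02, -0.04], [-0.04, 0.09], [-0.15, 0.31]] + [[0.13, 0.06], [-0.28, -0.14], [0.09, 0.05]]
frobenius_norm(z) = 0.51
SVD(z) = [[-0.13, 0.4], [0.26, -0.87], [0.96, 0.29]] @ diag([0.3657598172207704, 0.3566787856133704]) @ [[-0.44, 0.90], [0.9, 0.44]]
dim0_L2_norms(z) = [0.36, 0.36]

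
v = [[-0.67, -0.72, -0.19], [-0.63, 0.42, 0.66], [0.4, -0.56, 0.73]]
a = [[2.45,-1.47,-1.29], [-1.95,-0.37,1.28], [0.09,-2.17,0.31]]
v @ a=[[-0.25, 1.66, -0.12], [-2.3, -0.66, 1.55], [2.14, -1.96, -1.01]]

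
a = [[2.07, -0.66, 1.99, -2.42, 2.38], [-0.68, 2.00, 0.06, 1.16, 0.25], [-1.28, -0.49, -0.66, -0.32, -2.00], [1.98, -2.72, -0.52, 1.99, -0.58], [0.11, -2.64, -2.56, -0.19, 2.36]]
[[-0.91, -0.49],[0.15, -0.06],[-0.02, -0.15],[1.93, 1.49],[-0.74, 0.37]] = a @ [[-0.03, 0.10], [-0.31, -0.21], [0.43, 0.04], [0.65, 0.37], [-0.14, -0.01]]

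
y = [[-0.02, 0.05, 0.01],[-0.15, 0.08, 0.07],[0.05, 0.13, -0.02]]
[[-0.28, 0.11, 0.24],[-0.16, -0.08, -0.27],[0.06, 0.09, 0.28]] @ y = [[0.00, 0.03, 0.00], [0.00, -0.05, -0.0], [-0.0, 0.05, 0.0]]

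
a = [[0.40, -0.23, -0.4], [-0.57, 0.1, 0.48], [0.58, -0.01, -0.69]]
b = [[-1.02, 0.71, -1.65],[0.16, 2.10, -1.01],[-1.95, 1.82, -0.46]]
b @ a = [[-1.77, 0.32, 1.89], [-1.72, 0.18, 1.64], [-2.08, 0.64, 1.97]]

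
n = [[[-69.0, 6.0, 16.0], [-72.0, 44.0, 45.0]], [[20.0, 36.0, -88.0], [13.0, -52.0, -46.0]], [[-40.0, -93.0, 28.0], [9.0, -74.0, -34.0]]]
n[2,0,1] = -93.0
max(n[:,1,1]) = 44.0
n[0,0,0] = -69.0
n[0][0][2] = 16.0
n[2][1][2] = -34.0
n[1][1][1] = -52.0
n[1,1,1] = -52.0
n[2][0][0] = -40.0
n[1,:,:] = [[20.0, 36.0, -88.0], [13.0, -52.0, -46.0]]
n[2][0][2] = 28.0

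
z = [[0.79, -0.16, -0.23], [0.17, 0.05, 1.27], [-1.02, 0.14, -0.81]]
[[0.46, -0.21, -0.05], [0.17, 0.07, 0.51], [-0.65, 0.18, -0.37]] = z@[[0.57, -0.13, 0.06], [-0.13, 0.61, 0.05], [0.06, 0.05, 0.39]]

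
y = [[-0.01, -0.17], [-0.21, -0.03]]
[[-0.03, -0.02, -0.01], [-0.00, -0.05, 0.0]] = y @ [[-0.01,  0.22,  -0.03], [0.16,  0.08,  0.06]]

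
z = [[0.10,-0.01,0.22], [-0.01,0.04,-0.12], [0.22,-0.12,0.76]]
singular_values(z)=[0.84, 0.05, 0.0]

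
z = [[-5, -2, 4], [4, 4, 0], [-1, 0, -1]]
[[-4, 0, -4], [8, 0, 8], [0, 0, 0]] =z @ [[0, 0, 0], [2, 0, 2], [0, 0, 0]]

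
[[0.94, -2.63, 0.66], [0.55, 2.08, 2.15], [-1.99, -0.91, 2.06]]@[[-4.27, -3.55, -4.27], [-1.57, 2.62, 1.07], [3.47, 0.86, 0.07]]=[[2.41,-9.66,-6.78], [1.85,5.35,0.03], [17.07,6.45,7.67]]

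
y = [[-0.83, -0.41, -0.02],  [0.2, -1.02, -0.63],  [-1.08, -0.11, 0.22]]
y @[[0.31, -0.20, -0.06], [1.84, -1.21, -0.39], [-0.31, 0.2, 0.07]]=[[-1.01, 0.66, 0.21], [-1.62, 1.07, 0.34], [-0.61, 0.39, 0.12]]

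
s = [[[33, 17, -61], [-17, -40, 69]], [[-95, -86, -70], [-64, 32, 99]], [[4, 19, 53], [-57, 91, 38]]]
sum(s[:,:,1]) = 33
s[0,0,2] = -61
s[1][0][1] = -86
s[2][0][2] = 53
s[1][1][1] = 32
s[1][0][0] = -95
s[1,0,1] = -86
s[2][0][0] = 4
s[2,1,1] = 91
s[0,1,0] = -17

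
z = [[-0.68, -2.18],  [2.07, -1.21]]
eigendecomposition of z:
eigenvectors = [[0.72+0.00j, (0.72-0j)], [0.09-0.69j, (0.09+0.69j)]]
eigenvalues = [(-0.94+2.11j), (-0.94-2.11j)]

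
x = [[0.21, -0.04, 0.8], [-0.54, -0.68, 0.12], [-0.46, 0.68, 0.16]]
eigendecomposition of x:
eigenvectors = [[0.70+0.00j, (0.7-0j), (-0.31+0j)], [(-0.2+0.23j), -0.20-0.23j, (-0.86+0j)], [0.08+0.65j, (0.08-0.65j), 0.40+0.00j]]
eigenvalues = [(0.31+0.73j), (0.31-0.73j), (-0.93+0j)]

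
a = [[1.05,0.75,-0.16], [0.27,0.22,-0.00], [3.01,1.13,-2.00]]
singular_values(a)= [3.97, 0.62, 0.0]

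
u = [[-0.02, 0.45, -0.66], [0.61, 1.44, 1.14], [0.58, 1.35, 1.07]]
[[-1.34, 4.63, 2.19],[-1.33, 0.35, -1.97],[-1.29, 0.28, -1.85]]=u @ [[-6.24,-4.89,-1.03], [-0.02,5.03,1.09], [2.20,-3.43,-2.55]]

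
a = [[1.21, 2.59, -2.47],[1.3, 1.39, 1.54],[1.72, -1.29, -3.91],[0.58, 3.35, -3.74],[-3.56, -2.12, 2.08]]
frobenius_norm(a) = 9.34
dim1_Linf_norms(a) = [2.59, 1.54, 3.91, 3.74, 3.56]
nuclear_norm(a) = 14.86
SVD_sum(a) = [[1.60,  1.77,  -2.77],[0.03,  0.04,  -0.06],[1.36,  1.50,  -2.34],[2.07,  2.28,  -3.56],[-1.83,  -2.01,  3.15]] + [[0.1, 0.62, 0.46],[0.29, 1.75, 1.28],[-0.41, -2.47, -1.82],[0.07, 0.45, 0.33],[-0.13, -0.75, -0.55]] + [[-0.50, 0.20, -0.16], [0.98, -0.39, 0.31], [0.77, -0.31, 0.25], [-1.56, 0.63, -0.5], [-1.61, 0.65, -0.52]]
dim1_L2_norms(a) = [3.78, 2.45, 4.46, 5.05, 4.64]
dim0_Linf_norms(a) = [3.56, 3.35, 3.91]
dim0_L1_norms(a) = [8.37, 10.74, 13.74]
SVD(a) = [[-0.46,-0.19,0.19], [-0.01,-0.54,-0.37], [-0.39,0.77,-0.30], [-0.6,-0.14,0.60], [0.53,0.23,0.62]] @ diag([7.899628764151525, 4.0228343489717036, 2.937851117623776]) @ [[-0.44, -0.48, 0.76],[-0.13, -0.80, -0.59],[-0.89, 0.36, -0.29]]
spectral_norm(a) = 7.90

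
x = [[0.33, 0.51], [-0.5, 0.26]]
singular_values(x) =[0.62, 0.55]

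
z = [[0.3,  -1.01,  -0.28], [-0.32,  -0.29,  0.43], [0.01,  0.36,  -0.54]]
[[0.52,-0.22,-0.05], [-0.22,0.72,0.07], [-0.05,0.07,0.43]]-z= [[0.22, 0.79, 0.23],[0.10, 1.01, -0.36],[-0.06, -0.29, 0.97]]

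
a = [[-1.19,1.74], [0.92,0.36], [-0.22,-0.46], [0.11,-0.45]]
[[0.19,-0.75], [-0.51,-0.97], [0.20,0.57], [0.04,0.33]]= a@[[-0.47, -0.7], [-0.21, -0.91]]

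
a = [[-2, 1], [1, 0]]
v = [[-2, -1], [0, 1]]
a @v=[[4, 3], [-2, -1]]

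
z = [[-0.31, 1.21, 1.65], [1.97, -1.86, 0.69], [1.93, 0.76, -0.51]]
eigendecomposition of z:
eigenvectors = [[-0.65,  -0.49,  -0.25], [-0.44,  0.87,  -0.66], [-0.62,  0.12,  0.71]]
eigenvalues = [2.06, -2.87, -1.87]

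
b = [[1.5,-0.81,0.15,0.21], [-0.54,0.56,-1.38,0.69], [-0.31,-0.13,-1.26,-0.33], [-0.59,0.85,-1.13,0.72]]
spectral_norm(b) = 2.76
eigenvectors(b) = [[-0.57, 0.08, -0.7, -0.44], [0.53, 0.50, -0.46, -0.74], [-0.03, 0.83, 0.19, 0.06], [0.63, 0.25, -0.52, 0.51]]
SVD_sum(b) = [[0.59,  -0.48,  0.83,  -0.27], [-0.84,  0.68,  -1.19,  0.38], [-0.48,  0.38,  -0.67,  0.22], [-0.83,  0.67,  -1.17,  0.38]] + [[0.86, -0.43, -0.75, 0.32],[0.3, -0.15, -0.26, 0.11],[0.34, -0.17, -0.3, 0.13],[0.11, -0.06, -0.1, 0.04]] + [[0.05, 0.09, 0.07, 0.17], [0.04, 0.08, 0.07, 0.16], [-0.19, -0.36, -0.29, -0.66], [0.09, 0.18, 0.15, 0.34]] + [[0.00, 0.01, -0.00, -0.0], [-0.04, -0.06, 0.01, 0.04], [0.01, 0.02, -0.0, -0.01], [0.04, 0.05, -0.01, -0.04]]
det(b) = 0.42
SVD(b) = [[-0.42, -0.88, 0.21, 0.08], [0.6, -0.30, 0.2, -0.71], [0.34, -0.35, -0.85, 0.19], [0.59, -0.11, 0.43, 0.67]] @ diag([2.7599437870299126, 1.4361346522799734, 0.9705264788251606, 0.11002684606448386]) @ [[-0.51, 0.41, -0.72, 0.23], [-0.68, 0.34, 0.60, -0.25], [0.22, 0.43, 0.35, 0.8], [0.47, 0.73, -0.08, -0.49]]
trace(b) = 1.52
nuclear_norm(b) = 5.28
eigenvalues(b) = [2.03, -1.47, 1.09, -0.13]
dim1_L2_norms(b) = [1.72, 1.73, 1.35, 1.69]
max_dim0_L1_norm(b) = 3.92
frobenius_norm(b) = 3.26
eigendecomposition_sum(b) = [[0.9, -0.75, 0.48, -0.37], [-0.83, 0.7, -0.45, 0.35], [0.05, -0.04, 0.03, -0.02], [-0.98, 0.83, -0.53, 0.41]] + [[-0.02, -0.01, -0.12, -0.01], [-0.11, -0.06, -0.81, -0.09], [-0.19, -0.10, -1.35, -0.15], [-0.06, -0.03, -0.41, -0.05]] + [[0.62,-0.00,-0.23,0.55], [0.4,-0.00,-0.15,0.36], [-0.17,0.0,0.06,-0.15], [0.46,-0.0,-0.17,0.41]] + [[0.0, -0.05, 0.01, 0.04], [0.0, -0.08, 0.03, 0.07], [-0.00, 0.01, -0.0, -0.01], [-0.0, 0.06, -0.02, -0.05]]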